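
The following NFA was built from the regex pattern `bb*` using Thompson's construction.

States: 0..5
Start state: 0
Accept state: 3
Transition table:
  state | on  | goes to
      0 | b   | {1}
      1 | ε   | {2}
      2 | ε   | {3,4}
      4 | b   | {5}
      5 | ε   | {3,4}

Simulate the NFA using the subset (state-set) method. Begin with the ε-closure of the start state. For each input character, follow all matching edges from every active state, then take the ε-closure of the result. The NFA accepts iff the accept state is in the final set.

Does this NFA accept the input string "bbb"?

initial (ε-close {0}): {0}
'b' @ 1: {1,2,3,4}  ✓accept
'b' @ 2: {3,4,5}  ✓accept
'b' @ 3: {3,4,5}  ✓accept
after full input: {3,4,5}  (accept=3 in)

Answer: ACCEPT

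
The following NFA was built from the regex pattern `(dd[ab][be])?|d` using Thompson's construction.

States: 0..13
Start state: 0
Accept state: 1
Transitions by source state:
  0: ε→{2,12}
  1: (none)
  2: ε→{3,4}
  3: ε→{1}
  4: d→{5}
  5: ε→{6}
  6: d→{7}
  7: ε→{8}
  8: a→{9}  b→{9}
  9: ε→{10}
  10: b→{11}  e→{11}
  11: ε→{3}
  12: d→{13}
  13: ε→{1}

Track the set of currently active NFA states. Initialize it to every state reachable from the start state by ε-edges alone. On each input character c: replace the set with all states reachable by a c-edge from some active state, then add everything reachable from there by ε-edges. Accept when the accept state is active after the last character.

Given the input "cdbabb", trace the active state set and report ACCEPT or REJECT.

initial (ε-close {0}): {0,1,2,3,4,12}
'c' @ 1: {}  — no active states
rest 'dbabb' ignored (set empty)
final: {}; accept 1 not in set

Answer: REJECT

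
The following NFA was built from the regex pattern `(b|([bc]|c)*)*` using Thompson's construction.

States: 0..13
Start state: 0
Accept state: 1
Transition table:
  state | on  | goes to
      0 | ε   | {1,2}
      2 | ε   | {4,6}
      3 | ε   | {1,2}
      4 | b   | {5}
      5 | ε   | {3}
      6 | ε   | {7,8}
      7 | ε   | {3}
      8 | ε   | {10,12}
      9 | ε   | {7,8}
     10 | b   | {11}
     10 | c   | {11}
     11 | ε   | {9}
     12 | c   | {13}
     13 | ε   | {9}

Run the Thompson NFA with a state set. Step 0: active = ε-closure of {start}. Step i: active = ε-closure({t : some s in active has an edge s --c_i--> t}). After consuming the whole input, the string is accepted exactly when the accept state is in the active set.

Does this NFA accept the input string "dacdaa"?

Answer: REJECT

Trace:
S₀ = ε-closure({0}) = {0,1,2,3,4,6,7,8,10,12}
'd' @ 1: {}  — state set empty
rest 'acdaa' ignored (set empty)
after full input: {}  (accept=1 not in)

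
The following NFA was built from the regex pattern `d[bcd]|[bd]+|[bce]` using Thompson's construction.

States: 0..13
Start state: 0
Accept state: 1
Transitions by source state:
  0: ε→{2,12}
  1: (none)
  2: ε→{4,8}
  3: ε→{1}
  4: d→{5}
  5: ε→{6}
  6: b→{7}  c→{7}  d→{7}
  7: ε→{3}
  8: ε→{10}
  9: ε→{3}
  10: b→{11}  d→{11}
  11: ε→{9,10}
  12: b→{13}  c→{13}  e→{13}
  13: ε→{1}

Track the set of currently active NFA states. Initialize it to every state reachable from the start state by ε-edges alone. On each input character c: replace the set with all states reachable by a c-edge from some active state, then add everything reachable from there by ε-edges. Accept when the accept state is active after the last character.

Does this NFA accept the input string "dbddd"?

Answer: ACCEPT

Derivation:
start: ε-closure({0}) = {0,2,4,8,10,12}
'd' @ 1: {1,3,5,6,9,10,11}  [accepting]
'b' @ 2: {1,3,7,9,10,11}  [accepting]
'd' @ 3: {1,3,9,10,11}  [accepting]
'd' @ 4: {1,3,9,10,11}  [accepting]
'd' @ 5: {1,3,9,10,11}  [accepting]
final: {1,3,9,10,11}; accept 1 in set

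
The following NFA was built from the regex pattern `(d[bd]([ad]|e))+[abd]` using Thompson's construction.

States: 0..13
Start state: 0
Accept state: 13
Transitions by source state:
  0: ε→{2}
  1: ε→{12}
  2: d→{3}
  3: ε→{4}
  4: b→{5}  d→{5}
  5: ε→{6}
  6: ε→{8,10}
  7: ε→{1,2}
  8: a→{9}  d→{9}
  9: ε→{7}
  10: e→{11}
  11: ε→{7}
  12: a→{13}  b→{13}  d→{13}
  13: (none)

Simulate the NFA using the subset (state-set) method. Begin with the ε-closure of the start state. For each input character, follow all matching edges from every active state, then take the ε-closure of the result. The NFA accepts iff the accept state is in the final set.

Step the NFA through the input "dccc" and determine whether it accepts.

Answer: REJECT

Trace:
start: ε-closure({0}) = {0,2}
'd' @ 1: {3,4}
'c' @ 2: {}  — state set empty
rest 'cc' ignored (set empty)
final: {}; accept 13 not in set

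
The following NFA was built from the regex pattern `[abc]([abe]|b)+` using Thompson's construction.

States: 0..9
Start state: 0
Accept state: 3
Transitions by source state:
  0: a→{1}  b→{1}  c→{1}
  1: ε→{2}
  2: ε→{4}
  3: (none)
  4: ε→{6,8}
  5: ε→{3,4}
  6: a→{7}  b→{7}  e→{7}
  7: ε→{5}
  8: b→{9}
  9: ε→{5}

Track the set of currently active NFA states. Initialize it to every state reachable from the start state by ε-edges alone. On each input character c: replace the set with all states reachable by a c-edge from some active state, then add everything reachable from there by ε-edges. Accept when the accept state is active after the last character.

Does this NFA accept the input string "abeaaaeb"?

Answer: ACCEPT

Derivation:
initial (ε-close {0}): {0}
'a' @ 1: {1,2,4,6,8}
'b' @ 2: {3,4,5,6,7,8,9}  (accept∈set)
'e' @ 3: {3,4,5,6,7,8}  (accept∈set)
'a' @ 4: {3,4,5,6,7,8}  (accept∈set)
'a' @ 5: {3,4,5,6,7,8}  (accept∈set)
'a' @ 6: {3,4,5,6,7,8}  (accept∈set)
'e' @ 7: {3,4,5,6,7,8}  (accept∈set)
'b' @ 8: {3,4,5,6,7,8,9}  (accept∈set)
end set {3,4,5,6,7,8,9} — state 3 in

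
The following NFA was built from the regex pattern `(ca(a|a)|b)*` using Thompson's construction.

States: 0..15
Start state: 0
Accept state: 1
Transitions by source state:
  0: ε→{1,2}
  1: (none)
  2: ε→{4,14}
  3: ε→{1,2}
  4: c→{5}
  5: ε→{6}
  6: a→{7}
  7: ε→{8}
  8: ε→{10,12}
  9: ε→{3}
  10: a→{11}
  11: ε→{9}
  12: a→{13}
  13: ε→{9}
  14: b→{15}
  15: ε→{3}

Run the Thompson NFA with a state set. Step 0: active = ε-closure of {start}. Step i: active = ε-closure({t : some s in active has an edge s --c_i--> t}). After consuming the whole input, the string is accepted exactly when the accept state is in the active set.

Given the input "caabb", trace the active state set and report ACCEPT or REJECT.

Answer: ACCEPT

Trace:
start: ε-closure({0}) = {0,1,2,4,14}
'c' @ 1: {5,6}
'a' @ 2: {7,8,10,12}
'a' @ 3: {1,2,3,4,9,11,13,14}  [accepting]
'b' @ 4: {1,2,3,4,14,15}  [accepting]
'b' @ 5: {1,2,3,4,14,15}  [accepting]
final: {1,2,3,4,14,15}; accept 1 in set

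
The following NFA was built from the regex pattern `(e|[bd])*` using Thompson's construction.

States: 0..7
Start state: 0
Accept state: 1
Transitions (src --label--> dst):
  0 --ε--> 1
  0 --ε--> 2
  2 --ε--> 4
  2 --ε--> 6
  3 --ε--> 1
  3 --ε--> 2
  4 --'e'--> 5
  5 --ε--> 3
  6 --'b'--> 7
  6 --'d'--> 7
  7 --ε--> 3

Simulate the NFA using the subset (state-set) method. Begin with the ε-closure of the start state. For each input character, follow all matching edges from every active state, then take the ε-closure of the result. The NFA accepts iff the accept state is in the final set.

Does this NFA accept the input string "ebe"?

initial (ε-close {0}): {0,1,2,4,6}
'e' @ 1: {1,2,3,4,5,6}  [accepting]
'b' @ 2: {1,2,3,4,6,7}  [accepting]
'e' @ 3: {1,2,3,4,5,6}  [accepting]
end set {1,2,3,4,5,6} — state 1 in

Answer: ACCEPT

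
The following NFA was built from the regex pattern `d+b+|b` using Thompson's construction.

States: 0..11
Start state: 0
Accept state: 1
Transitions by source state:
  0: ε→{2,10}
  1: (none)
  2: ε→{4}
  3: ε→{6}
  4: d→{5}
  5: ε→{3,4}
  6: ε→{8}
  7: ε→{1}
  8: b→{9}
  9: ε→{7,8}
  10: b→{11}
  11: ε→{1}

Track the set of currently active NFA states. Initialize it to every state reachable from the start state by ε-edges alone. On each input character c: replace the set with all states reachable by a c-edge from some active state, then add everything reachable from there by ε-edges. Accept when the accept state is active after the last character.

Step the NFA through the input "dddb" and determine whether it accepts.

start: ε-closure({0}) = {0,2,4,10}
'd' @ 1: {3,4,5,6,8}
'd' @ 2: {3,4,5,6,8}
'd' @ 3: {3,4,5,6,8}
'b' @ 4: {1,7,8,9}  [accepting]
after full input: {1,7,8,9}  (accept=1 in)

Answer: ACCEPT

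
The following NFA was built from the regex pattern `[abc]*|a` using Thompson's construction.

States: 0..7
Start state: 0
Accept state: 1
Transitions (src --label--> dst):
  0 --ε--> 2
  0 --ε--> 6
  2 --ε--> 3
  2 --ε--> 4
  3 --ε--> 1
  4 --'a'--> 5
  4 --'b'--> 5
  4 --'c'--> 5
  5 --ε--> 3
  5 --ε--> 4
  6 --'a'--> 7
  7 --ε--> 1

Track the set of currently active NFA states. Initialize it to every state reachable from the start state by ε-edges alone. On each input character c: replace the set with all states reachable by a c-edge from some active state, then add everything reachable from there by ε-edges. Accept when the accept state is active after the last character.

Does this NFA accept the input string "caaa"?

Answer: ACCEPT

Trace:
initial (ε-close {0}): {0,1,2,3,4,6}
'c' @ 1: {1,3,4,5}  (accept∈set)
'a' @ 2: {1,3,4,5}  (accept∈set)
'a' @ 3: {1,3,4,5}  (accept∈set)
'a' @ 4: {1,3,4,5}  (accept∈set)
after full input: {1,3,4,5}  (accept=1 in)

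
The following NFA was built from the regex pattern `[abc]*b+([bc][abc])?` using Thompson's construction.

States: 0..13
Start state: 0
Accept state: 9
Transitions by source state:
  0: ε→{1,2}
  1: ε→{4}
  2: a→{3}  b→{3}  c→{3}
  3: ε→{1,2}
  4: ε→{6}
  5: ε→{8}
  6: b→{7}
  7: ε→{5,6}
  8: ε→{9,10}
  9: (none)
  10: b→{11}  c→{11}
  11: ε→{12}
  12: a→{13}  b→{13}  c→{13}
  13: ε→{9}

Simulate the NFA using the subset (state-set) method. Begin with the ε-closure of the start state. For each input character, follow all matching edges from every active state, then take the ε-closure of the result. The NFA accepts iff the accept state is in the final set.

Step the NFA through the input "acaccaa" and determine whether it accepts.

initial (ε-close {0}): {0,1,2,4,6}
'a' @ 1: {1,2,3,4,6}
'c' @ 2: {1,2,3,4,6}
'a' @ 3: {1,2,3,4,6}
'c' @ 4: {1,2,3,4,6}
'c' @ 5: {1,2,3,4,6}
'a' @ 6: {1,2,3,4,6}
'a' @ 7: {1,2,3,4,6}
final: {1,2,3,4,6}; accept 9 not in set

Answer: REJECT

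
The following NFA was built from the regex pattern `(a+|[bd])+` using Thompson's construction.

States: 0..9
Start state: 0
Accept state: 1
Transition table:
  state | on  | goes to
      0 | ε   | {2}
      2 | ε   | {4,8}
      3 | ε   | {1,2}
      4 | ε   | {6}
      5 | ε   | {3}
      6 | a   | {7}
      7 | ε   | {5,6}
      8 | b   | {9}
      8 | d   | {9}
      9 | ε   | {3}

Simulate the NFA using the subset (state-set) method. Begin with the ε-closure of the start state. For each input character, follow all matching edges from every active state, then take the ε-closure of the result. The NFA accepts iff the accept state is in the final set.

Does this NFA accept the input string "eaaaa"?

initial (ε-close {0}): {0,2,4,6,8}
'e' @ 1: {}  — state set empty
rest 'aaaa' ignored (set empty)
after full input: {}  (accept=1 not in)

Answer: REJECT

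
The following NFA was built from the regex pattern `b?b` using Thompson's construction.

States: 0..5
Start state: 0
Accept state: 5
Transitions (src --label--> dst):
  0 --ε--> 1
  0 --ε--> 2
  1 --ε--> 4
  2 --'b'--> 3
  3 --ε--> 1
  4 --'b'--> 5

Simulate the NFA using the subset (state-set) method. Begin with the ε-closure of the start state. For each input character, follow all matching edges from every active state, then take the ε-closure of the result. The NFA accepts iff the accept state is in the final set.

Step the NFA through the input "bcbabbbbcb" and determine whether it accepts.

S₀ = ε-closure({0}) = {0,1,2,4}
'b' @ 1: {1,3,4,5}  (accept∈set)
'c' @ 2: {}  — dead — no transitions
rest 'babbbbcb' ignored (set empty)
end set {} — state 5 not in

Answer: REJECT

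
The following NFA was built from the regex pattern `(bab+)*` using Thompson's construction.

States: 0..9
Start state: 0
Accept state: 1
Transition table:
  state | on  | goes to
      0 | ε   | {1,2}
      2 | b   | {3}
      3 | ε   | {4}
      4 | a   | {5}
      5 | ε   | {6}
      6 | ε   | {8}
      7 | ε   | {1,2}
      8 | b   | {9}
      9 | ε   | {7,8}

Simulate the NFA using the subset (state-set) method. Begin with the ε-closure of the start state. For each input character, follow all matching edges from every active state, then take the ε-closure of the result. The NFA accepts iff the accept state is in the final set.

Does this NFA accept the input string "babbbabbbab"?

Answer: ACCEPT

Trace:
initial (ε-close {0}): {0,1,2}
'b' @ 1: {3,4}
'a' @ 2: {5,6,8}
'b' @ 3: {1,2,7,8,9}  [accepting]
'b' @ 4: {1,2,3,4,7,8,9}  [accepting]
'b' @ 5: {1,2,3,4,7,8,9}  [accepting]
'a' @ 6: {5,6,8}
'b' @ 7: {1,2,7,8,9}  [accepting]
'b' @ 8: {1,2,3,4,7,8,9}  [accepting]
'b' @ 9: {1,2,3,4,7,8,9}  [accepting]
'a' @ 10: {5,6,8}
'b' @ 11: {1,2,7,8,9}  [accepting]
final: {1,2,7,8,9}; accept 1 in set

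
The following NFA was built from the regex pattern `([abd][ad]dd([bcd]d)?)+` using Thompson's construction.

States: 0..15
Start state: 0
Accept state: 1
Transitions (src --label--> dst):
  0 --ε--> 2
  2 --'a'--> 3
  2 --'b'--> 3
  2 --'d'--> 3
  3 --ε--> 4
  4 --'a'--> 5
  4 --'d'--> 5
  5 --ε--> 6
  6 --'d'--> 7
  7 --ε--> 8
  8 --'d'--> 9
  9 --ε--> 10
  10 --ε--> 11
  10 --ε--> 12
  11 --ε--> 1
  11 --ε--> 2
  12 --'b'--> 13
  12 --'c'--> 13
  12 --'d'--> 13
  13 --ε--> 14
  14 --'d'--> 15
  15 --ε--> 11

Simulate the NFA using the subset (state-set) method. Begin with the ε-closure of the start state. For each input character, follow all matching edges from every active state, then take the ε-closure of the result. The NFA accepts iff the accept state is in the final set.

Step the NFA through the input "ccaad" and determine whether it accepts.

Answer: REJECT

Derivation:
initial (ε-close {0}): {0,2}
'c' @ 1: {}  — no active states
rest 'caad' ignored (set empty)
end set {} — state 1 not in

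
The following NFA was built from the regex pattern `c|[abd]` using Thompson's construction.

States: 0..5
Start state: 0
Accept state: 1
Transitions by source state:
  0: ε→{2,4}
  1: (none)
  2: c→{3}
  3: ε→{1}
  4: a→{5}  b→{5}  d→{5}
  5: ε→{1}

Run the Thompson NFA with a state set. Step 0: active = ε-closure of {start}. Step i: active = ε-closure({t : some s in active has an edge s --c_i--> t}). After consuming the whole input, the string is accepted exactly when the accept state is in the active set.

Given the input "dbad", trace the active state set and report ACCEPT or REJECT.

Answer: REJECT

Trace:
initial (ε-close {0}): {0,2,4}
'd' @ 1: {1,5}  ✓accept
'b' @ 2: {}  — dead — no transitions
rest 'ad' ignored (set empty)
after full input: {}  (accept=1 not in)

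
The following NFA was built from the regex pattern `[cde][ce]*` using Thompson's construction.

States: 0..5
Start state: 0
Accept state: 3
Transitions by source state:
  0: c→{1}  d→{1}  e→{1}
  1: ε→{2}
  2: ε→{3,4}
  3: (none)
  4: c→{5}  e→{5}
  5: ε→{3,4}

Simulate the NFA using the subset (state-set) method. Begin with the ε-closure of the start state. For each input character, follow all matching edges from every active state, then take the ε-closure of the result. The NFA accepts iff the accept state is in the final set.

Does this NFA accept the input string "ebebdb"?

Answer: REJECT

Trace:
S₀ = ε-closure({0}) = {0}
'e' @ 1: {1,2,3,4}  [accepting]
'b' @ 2: {}  — dead — no transitions
rest 'ebdb' ignored (set empty)
after full input: {}  (accept=3 not in)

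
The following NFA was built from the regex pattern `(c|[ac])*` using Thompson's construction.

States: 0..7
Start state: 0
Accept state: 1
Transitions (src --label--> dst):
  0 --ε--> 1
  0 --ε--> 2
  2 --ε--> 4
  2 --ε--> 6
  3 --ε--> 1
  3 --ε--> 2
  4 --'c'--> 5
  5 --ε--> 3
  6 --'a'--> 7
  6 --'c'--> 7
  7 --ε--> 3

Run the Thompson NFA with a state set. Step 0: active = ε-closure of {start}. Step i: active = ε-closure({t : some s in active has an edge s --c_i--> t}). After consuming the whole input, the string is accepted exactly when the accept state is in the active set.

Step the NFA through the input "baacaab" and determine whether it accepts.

Answer: REJECT

Derivation:
start: ε-closure({0}) = {0,1,2,4,6}
'b' @ 1: {}  — no active states
rest 'aacaab' ignored (set empty)
end set {} — state 1 not in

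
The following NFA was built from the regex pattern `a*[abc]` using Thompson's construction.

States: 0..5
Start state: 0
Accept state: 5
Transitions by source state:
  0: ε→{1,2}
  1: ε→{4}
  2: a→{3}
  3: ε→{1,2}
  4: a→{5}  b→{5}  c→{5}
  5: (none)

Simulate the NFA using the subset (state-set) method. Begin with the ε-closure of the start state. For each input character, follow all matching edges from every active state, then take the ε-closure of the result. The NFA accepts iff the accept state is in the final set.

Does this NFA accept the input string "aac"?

start: ε-closure({0}) = {0,1,2,4}
'a' @ 1: {1,2,3,4,5}  ✓accept
'a' @ 2: {1,2,3,4,5}  ✓accept
'c' @ 3: {5}  ✓accept
final: {5}; accept 5 in set

Answer: ACCEPT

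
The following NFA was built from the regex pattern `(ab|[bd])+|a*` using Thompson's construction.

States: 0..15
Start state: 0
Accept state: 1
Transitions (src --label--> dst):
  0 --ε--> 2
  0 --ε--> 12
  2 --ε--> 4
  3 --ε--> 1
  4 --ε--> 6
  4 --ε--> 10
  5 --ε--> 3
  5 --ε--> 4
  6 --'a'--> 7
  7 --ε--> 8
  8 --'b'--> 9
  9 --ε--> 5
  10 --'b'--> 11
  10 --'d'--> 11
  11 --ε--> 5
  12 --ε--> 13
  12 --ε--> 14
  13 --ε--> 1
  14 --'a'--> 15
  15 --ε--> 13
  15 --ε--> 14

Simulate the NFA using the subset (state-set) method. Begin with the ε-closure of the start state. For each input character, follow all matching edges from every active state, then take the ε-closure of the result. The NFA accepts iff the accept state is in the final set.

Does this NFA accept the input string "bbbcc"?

initial (ε-close {0}): {0,1,2,4,6,10,12,13,14}
'b' @ 1: {1,3,4,5,6,10,11}  (accept∈set)
'b' @ 2: {1,3,4,5,6,10,11}  (accept∈set)
'b' @ 3: {1,3,4,5,6,10,11}  (accept∈set)
'c' @ 4: {}  — state set empty
rest 'c' ignored (set empty)
final: {}; accept 1 not in set

Answer: REJECT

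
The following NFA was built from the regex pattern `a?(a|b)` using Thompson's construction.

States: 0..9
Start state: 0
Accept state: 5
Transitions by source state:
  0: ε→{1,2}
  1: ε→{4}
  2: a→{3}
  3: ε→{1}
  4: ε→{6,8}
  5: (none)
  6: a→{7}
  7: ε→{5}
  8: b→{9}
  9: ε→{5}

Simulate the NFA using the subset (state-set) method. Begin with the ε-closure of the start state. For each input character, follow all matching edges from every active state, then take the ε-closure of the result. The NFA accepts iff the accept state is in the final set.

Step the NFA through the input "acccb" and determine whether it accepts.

S₀ = ε-closure({0}) = {0,1,2,4,6,8}
'a' @ 1: {1,3,4,5,6,7,8}  (accept∈set)
'c' @ 2: {}  — state set empty
rest 'ccb' ignored (set empty)
after full input: {}  (accept=5 not in)

Answer: REJECT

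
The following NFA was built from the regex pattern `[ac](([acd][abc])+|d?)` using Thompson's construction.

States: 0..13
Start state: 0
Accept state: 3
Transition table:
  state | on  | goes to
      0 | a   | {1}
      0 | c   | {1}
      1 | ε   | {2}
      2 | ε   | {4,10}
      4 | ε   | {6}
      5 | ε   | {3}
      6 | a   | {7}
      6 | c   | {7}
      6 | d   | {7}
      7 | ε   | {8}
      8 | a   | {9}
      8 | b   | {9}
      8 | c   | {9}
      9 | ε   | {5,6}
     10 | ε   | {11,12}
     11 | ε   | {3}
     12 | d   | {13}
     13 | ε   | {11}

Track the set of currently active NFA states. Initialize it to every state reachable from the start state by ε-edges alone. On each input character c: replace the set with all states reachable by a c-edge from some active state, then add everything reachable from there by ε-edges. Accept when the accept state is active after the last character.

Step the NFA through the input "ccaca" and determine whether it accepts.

start: ε-closure({0}) = {0}
'c' @ 1: {1,2,3,4,6,10,11,12}  [accepting]
'c' @ 2: {7,8}
'a' @ 3: {3,5,6,9}  [accepting]
'c' @ 4: {7,8}
'a' @ 5: {3,5,6,9}  [accepting]
end set {3,5,6,9} — state 3 in

Answer: ACCEPT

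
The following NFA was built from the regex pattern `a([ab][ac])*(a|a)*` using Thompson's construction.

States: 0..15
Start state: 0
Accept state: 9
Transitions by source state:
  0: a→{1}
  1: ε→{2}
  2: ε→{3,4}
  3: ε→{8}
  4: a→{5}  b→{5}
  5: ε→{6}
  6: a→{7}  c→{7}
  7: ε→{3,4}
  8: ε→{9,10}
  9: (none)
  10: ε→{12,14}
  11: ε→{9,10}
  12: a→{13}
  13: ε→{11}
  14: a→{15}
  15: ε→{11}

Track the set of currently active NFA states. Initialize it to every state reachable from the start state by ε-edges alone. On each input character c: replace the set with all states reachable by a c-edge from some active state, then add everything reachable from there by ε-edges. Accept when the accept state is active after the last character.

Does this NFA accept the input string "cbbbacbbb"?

S₀ = ε-closure({0}) = {0}
'c' @ 1: {}  — no active states
rest 'bbbacbbb' ignored (set empty)
end set {} — state 9 not in

Answer: REJECT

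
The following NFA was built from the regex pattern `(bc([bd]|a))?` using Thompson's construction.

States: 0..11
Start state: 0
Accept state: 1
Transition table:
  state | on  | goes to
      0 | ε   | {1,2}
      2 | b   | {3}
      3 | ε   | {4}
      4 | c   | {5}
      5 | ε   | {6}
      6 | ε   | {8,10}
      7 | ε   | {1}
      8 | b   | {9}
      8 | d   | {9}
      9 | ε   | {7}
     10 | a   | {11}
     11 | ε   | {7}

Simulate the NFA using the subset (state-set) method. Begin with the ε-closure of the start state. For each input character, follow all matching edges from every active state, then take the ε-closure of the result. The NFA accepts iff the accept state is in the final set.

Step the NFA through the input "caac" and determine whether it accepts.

Answer: REJECT

Steps:
initial (ε-close {0}): {0,1,2}
'c' @ 1: {}  — dead — no transitions
rest 'aac' ignored (set empty)
final: {}; accept 1 not in set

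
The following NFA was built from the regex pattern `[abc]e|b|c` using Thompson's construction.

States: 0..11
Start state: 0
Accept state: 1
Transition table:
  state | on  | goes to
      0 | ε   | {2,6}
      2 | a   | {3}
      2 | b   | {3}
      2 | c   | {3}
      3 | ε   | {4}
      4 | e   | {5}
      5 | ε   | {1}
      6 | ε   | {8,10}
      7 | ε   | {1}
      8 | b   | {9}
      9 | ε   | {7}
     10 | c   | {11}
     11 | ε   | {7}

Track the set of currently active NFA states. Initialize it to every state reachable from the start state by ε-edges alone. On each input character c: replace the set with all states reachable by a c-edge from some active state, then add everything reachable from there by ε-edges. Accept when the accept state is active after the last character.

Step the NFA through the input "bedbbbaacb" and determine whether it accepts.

S₀ = ε-closure({0}) = {0,2,6,8,10}
'b' @ 1: {1,3,4,7,9}  [accepting]
'e' @ 2: {1,5}  [accepting]
'd' @ 3: {}  — no active states
rest 'bbbaacb' ignored (set empty)
after full input: {}  (accept=1 not in)

Answer: REJECT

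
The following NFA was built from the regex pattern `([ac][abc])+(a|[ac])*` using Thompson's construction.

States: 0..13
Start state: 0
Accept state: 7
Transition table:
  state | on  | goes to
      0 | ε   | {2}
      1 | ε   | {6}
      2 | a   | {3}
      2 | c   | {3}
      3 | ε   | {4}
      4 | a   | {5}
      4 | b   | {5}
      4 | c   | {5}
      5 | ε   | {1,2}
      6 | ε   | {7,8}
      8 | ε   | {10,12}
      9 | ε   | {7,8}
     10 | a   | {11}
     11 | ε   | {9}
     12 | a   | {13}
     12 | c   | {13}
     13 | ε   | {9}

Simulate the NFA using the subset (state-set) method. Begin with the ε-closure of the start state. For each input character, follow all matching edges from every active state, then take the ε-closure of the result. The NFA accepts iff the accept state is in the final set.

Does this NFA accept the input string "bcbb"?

start: ε-closure({0}) = {0,2}
'b' @ 1: {}  — no active states
rest 'cbb' ignored (set empty)
end set {} — state 7 not in

Answer: REJECT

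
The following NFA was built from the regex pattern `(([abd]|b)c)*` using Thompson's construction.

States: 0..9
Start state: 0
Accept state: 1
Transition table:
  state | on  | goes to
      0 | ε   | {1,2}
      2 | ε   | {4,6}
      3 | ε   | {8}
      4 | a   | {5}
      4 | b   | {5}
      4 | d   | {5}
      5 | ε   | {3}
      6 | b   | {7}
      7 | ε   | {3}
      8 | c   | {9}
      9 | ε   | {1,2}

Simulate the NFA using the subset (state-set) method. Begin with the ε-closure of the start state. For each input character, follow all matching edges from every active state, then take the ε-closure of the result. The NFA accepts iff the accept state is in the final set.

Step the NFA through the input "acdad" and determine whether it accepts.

Answer: REJECT

Derivation:
initial (ε-close {0}): {0,1,2,4,6}
'a' @ 1: {3,5,8}
'c' @ 2: {1,2,4,6,9}  [accepting]
'd' @ 3: {3,5,8}
'a' @ 4: {}  — dead — no transitions
rest 'd' ignored (set empty)
end set {} — state 1 not in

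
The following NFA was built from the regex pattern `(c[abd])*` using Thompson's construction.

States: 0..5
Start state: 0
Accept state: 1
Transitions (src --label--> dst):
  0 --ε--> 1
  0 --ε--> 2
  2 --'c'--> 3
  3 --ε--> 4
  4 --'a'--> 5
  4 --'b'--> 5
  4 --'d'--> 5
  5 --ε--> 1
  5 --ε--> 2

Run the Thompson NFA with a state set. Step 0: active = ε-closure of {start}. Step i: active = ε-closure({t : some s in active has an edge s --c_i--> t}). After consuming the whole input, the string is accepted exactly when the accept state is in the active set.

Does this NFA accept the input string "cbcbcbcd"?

start: ε-closure({0}) = {0,1,2}
'c' @ 1: {3,4}
'b' @ 2: {1,2,5}  [accepting]
'c' @ 3: {3,4}
'b' @ 4: {1,2,5}  [accepting]
'c' @ 5: {3,4}
'b' @ 6: {1,2,5}  [accepting]
'c' @ 7: {3,4}
'd' @ 8: {1,2,5}  [accepting]
after full input: {1,2,5}  (accept=1 in)

Answer: ACCEPT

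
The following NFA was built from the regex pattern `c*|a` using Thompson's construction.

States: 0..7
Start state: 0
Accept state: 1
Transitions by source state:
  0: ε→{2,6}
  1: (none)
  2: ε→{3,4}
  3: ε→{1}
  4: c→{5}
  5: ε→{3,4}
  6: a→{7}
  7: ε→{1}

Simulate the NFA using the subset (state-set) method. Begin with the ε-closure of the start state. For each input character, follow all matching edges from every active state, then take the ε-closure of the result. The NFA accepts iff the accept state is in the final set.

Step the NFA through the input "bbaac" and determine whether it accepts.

initial (ε-close {0}): {0,1,2,3,4,6}
'b' @ 1: {}  — dead — no transitions
rest 'baac' ignored (set empty)
end set {} — state 1 not in

Answer: REJECT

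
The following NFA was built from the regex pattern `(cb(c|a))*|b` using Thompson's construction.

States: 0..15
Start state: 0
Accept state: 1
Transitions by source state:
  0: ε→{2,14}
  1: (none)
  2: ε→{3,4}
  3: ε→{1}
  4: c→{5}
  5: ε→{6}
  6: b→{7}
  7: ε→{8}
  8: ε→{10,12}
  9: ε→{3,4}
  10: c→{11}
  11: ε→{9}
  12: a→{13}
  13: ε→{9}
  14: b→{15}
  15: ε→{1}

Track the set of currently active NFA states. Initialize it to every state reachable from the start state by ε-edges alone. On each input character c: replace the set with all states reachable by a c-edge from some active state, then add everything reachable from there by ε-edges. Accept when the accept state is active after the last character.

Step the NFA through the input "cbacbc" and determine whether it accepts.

Answer: ACCEPT

Derivation:
S₀ = ε-closure({0}) = {0,1,2,3,4,14}
'c' @ 1: {5,6}
'b' @ 2: {7,8,10,12}
'a' @ 3: {1,3,4,9,13}  (accept∈set)
'c' @ 4: {5,6}
'b' @ 5: {7,8,10,12}
'c' @ 6: {1,3,4,9,11}  (accept∈set)
final: {1,3,4,9,11}; accept 1 in set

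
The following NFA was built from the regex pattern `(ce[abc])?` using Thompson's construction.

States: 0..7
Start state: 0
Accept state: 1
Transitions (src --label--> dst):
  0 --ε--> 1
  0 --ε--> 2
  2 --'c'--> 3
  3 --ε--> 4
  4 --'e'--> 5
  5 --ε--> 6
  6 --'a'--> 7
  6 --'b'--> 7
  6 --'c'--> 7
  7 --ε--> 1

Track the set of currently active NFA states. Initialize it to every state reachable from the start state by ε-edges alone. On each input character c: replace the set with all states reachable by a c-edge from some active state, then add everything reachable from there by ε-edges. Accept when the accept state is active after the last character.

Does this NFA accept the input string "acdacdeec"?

Answer: REJECT

Steps:
start: ε-closure({0}) = {0,1,2}
'a' @ 1: {}  — dead — no transitions
rest 'cdacdeec' ignored (set empty)
final: {}; accept 1 not in set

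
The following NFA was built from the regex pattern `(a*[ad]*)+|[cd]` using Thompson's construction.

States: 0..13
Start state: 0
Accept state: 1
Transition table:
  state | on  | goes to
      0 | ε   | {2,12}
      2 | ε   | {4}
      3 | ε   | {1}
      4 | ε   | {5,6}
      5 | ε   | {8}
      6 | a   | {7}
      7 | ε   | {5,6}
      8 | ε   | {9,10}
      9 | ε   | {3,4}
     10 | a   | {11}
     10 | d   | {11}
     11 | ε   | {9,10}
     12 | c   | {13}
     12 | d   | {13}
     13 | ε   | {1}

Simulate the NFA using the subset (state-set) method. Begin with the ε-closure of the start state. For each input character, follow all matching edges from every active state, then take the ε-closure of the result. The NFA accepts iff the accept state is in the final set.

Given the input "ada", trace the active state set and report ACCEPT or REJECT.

Answer: ACCEPT

Derivation:
initial (ε-close {0}): {0,1,2,3,4,5,6,8,9,10,12}
'a' @ 1: {1,3,4,5,6,7,8,9,10,11}  [accepting]
'd' @ 2: {1,3,4,5,6,8,9,10,11}  [accepting]
'a' @ 3: {1,3,4,5,6,7,8,9,10,11}  [accepting]
end set {1,3,4,5,6,7,8,9,10,11} — state 1 in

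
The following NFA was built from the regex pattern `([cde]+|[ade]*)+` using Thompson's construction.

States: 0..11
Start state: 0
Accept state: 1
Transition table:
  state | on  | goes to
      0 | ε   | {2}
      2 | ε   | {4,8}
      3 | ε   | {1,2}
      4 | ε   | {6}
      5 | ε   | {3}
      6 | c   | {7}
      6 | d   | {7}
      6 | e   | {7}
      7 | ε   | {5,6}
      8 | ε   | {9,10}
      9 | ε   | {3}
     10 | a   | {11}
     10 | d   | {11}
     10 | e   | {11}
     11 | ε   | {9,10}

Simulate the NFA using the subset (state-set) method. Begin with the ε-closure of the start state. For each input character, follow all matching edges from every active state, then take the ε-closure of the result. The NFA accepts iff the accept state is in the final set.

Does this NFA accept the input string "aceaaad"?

initial (ε-close {0}): {0,1,2,3,4,6,8,9,10}
'a' @ 1: {1,2,3,4,6,8,9,10,11}  (accept∈set)
'c' @ 2: {1,2,3,4,5,6,7,8,9,10}  (accept∈set)
'e' @ 3: {1,2,3,4,5,6,7,8,9,10,11}  (accept∈set)
'a' @ 4: {1,2,3,4,6,8,9,10,11}  (accept∈set)
'a' @ 5: {1,2,3,4,6,8,9,10,11}  (accept∈set)
'a' @ 6: {1,2,3,4,6,8,9,10,11}  (accept∈set)
'd' @ 7: {1,2,3,4,5,6,7,8,9,10,11}  (accept∈set)
end set {1,2,3,4,5,6,7,8,9,10,11} — state 1 in

Answer: ACCEPT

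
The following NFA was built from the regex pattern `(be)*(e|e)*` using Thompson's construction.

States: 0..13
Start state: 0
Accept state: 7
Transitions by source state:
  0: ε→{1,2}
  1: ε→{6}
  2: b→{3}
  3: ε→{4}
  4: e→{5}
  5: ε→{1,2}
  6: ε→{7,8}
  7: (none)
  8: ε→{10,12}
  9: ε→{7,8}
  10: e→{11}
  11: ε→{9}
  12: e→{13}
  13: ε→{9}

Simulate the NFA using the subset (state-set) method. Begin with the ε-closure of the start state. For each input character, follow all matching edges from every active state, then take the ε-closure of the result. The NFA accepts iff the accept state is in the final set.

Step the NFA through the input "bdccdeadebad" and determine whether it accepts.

Answer: REJECT

Derivation:
start: ε-closure({0}) = {0,1,2,6,7,8,10,12}
'b' @ 1: {3,4}
'd' @ 2: {}  — dead — no transitions
rest 'ccdeadebad' ignored (set empty)
end set {} — state 7 not in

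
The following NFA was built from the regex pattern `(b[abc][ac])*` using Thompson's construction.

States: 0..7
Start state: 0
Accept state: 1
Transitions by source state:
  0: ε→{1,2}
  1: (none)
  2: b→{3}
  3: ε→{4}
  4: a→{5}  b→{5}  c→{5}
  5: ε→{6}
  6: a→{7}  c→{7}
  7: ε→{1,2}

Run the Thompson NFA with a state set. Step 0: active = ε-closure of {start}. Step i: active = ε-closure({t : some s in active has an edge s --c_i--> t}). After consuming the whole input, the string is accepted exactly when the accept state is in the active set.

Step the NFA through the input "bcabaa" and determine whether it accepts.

initial (ε-close {0}): {0,1,2}
'b' @ 1: {3,4}
'c' @ 2: {5,6}
'a' @ 3: {1,2,7}  (accept∈set)
'b' @ 4: {3,4}
'a' @ 5: {5,6}
'a' @ 6: {1,2,7}  (accept∈set)
final: {1,2,7}; accept 1 in set

Answer: ACCEPT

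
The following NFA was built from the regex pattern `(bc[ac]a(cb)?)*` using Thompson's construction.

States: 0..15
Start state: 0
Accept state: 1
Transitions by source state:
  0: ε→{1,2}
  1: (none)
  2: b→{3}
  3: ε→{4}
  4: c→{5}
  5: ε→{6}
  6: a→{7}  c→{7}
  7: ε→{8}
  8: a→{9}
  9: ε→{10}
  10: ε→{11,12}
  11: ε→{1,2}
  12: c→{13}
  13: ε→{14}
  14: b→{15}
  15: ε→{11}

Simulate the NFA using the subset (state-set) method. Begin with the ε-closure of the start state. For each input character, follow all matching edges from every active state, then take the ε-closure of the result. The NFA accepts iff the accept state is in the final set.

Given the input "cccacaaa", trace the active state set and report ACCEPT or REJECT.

Answer: REJECT

Trace:
initial (ε-close {0}): {0,1,2}
'c' @ 1: {}  — dead — no transitions
rest 'ccacaaa' ignored (set empty)
after full input: {}  (accept=1 not in)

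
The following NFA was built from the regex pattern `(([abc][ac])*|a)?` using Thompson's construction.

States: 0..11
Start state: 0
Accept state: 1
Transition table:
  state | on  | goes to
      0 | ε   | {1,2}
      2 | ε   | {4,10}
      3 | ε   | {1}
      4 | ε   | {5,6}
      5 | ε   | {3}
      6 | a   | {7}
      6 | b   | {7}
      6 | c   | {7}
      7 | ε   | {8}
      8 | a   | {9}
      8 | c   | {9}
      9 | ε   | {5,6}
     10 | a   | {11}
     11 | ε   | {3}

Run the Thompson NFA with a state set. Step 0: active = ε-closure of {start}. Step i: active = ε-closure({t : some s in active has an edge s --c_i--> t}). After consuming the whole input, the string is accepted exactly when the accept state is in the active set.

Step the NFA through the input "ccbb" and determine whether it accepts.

Answer: REJECT

Derivation:
start: ε-closure({0}) = {0,1,2,3,4,5,6,10}
'c' @ 1: {7,8}
'c' @ 2: {1,3,5,6,9}  [accepting]
'b' @ 3: {7,8}
'b' @ 4: {}  — dead — no transitions
after full input: {}  (accept=1 not in)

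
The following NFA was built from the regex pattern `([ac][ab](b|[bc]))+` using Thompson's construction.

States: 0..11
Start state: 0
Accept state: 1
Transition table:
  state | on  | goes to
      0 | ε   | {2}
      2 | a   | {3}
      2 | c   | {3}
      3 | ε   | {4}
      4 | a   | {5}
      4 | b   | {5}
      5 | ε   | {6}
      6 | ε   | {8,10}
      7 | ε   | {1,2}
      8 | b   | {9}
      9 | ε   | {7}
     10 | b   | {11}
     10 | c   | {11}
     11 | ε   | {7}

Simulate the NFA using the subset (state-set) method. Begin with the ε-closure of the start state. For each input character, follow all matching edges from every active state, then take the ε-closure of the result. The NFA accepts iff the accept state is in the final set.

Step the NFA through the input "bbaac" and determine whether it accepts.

S₀ = ε-closure({0}) = {0,2}
'b' @ 1: {}  — state set empty
rest 'baac' ignored (set empty)
final: {}; accept 1 not in set

Answer: REJECT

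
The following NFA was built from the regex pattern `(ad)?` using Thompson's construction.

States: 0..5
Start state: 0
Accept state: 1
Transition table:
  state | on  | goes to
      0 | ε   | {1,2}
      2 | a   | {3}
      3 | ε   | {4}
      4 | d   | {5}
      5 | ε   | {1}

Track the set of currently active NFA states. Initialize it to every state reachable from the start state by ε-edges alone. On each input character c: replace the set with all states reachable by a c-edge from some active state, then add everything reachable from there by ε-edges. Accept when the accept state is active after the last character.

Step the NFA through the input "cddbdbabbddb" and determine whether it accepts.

Answer: REJECT

Derivation:
S₀ = ε-closure({0}) = {0,1,2}
'c' @ 1: {}  — no active states
rest 'ddbdbabbddb' ignored (set empty)
final: {}; accept 1 not in set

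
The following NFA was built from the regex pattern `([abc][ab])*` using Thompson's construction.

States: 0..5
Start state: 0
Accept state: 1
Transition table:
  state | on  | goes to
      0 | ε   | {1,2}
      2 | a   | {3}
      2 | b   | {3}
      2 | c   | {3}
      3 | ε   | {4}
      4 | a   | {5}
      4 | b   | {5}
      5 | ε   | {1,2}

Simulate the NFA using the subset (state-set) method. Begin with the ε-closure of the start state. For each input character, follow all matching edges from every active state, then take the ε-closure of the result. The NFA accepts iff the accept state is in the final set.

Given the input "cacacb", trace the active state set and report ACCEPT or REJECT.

initial (ε-close {0}): {0,1,2}
'c' @ 1: {3,4}
'a' @ 2: {1,2,5}  (accept∈set)
'c' @ 3: {3,4}
'a' @ 4: {1,2,5}  (accept∈set)
'c' @ 5: {3,4}
'b' @ 6: {1,2,5}  (accept∈set)
final: {1,2,5}; accept 1 in set

Answer: ACCEPT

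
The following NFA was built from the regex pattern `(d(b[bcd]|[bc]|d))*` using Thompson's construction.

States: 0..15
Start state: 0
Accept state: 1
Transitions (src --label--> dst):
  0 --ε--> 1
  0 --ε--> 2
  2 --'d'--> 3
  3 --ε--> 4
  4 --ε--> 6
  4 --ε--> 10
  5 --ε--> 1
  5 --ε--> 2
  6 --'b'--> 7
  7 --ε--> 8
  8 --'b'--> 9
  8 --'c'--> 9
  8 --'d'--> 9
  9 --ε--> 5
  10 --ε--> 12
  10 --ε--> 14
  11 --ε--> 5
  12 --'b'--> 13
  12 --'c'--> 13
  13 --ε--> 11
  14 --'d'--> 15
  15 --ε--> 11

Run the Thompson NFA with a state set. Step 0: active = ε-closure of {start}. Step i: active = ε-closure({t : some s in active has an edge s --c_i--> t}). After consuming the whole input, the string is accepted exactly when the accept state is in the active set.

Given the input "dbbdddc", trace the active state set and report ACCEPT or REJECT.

Answer: ACCEPT

Trace:
start: ε-closure({0}) = {0,1,2}
'd' @ 1: {3,4,6,10,12,14}
'b' @ 2: {1,2,5,7,8,11,13}  ✓accept
'b' @ 3: {1,2,5,9}  ✓accept
'd' @ 4: {3,4,6,10,12,14}
'd' @ 5: {1,2,5,11,15}  ✓accept
'd' @ 6: {3,4,6,10,12,14}
'c' @ 7: {1,2,5,11,13}  ✓accept
end set {1,2,5,11,13} — state 1 in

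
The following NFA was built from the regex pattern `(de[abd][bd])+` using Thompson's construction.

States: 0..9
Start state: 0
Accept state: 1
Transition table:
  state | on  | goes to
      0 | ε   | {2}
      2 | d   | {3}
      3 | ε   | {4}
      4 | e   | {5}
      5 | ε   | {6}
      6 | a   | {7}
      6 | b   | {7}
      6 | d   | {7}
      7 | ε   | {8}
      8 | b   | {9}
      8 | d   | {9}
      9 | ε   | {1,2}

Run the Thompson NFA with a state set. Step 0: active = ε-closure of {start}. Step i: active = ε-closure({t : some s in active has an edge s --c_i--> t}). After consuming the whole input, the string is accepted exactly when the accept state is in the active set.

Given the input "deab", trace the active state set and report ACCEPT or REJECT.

start: ε-closure({0}) = {0,2}
'd' @ 1: {3,4}
'e' @ 2: {5,6}
'a' @ 3: {7,8}
'b' @ 4: {1,2,9}  (accept∈set)
final: {1,2,9}; accept 1 in set

Answer: ACCEPT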